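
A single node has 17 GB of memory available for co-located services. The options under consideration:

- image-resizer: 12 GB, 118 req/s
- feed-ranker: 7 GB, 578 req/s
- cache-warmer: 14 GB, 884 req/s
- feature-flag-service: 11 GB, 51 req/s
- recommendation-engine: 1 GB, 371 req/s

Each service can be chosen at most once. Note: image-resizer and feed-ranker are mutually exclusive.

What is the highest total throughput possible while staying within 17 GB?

Greedy by ratio would take feed-ranker + recommendation-engine: 8 GB used, total 949.
Dropping feed-ranker frees 7 GB; slotting in cache-warmer (14 GB) lifts the total to 1255 at 15 GB.
Next best is feed-ranker + recommendation-engine at 949 (8 GB) — short by 306.

1255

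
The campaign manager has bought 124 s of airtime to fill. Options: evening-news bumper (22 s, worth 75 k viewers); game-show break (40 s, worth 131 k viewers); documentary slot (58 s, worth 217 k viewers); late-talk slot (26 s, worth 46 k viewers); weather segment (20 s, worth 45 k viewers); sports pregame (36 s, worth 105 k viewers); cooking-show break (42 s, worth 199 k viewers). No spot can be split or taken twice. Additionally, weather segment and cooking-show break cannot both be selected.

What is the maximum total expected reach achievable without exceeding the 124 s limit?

491

Ranking by ratio (expected reach/s): cooking-show break 4.74, documentary slot 3.74, evening-news bumper 3.41.
Taking evening-news bumper + documentary slot + cooking-show break: 122 s used, 491 in expected reach.
Nothing else feasible within 124 s beats 491.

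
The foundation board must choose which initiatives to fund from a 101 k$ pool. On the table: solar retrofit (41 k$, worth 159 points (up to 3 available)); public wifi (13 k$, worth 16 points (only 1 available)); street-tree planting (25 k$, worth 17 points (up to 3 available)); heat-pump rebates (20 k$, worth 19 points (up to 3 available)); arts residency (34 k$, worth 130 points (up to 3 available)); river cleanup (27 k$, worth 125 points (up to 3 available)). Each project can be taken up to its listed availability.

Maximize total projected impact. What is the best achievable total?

A density-first pass picks public wifi + 3×river cleanup — 391 at 94 k$.
Dropping public wifi and river cleanup frees 40 k$; slotting in solar retrofit (41 k$) lifts the total to 409 at 95 k$.

409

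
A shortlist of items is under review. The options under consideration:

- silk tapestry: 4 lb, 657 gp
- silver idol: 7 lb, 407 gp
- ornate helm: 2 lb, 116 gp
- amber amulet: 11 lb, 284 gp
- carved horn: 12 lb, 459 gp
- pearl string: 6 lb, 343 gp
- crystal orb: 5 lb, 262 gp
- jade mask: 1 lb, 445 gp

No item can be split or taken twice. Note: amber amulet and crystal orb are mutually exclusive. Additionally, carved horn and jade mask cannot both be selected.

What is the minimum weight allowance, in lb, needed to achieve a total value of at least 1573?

14

Need the lightest bundle worth ≥ 1573.
silk tapestry + silver idol + ornate helm + jade mask: 1625 value at 14 lb.
No combination under 14 lb hits 1573.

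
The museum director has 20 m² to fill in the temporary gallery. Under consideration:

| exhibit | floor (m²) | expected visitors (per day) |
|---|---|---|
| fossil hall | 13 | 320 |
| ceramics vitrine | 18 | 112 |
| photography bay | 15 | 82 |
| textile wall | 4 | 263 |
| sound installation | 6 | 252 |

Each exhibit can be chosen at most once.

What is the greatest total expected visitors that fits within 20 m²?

583

Filling by ratio: textile wall + sound installation for 515, with 10 m² left unused.
Replace sound installation with fossil hall: the trade gains 68 net, giving 583 at 17 m².
The closest alternative, fossil hall + sound installation, reaches only 572.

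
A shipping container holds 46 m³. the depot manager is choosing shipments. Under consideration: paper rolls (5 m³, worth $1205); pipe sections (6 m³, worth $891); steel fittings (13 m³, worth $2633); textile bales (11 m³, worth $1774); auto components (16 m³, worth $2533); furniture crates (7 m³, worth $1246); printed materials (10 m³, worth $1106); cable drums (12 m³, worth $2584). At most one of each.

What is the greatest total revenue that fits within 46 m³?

8955

Density check — paper rolls 241.00, cable drums 215.33, steel fittings 202.54 are the best per m³.
Taking the top-ratio shipments first gives paper rolls + pipe sections + steel fittings + furniture crates + cable drums for 8559 (43 m³).
Replace pipe sections and furniture crates with auto components: the trade gains 396 net, giving 8955 at 46 m³.
Next best is paper rolls + pipe sections + steel fittings + furniture crates + cable drums at 8559 (43 m³) — short by 396.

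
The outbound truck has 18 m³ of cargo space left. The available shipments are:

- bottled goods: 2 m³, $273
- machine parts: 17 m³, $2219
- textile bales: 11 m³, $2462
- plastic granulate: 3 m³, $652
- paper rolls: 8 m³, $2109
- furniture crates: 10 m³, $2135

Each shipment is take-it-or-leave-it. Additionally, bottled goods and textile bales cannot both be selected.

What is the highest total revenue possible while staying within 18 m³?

4244

Greedy by ratio would take bottled goods + plastic granulate + paper rolls: 13 m³ used, total 3034.
Replace bottled goods and plastic granulate with furniture crates: the trade gains 1210 net, giving 4244 at 18 m³.
The closest alternative, textile bales + plastic granulate, reaches only 3114.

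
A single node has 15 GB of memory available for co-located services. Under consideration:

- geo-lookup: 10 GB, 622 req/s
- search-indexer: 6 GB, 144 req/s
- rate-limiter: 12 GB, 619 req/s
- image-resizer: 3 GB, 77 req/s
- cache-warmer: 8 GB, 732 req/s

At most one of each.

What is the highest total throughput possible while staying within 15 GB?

876

A density-first pass picks image-resizer + cache-warmer — 809 at 11 GB.
Replace image-resizer with search-indexer: the trade gains 67 net, giving 876 at 14 GB.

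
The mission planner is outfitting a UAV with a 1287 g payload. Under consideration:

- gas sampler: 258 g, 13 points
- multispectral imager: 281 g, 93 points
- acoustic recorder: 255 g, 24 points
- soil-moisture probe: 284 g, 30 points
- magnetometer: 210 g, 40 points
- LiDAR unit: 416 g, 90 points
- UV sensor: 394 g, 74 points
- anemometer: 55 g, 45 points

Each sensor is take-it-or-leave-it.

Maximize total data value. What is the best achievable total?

302

A density-first pass picks multispectral imager + soil-moisture probe + magnetometer + LiDAR unit + anemometer — 298 at 1246 g.
Replace soil-moisture probe and magnetometer with UV sensor: the trade gains 4 net, giving 302 at 1146 g.
Runner-up multispectral imager + soil-moisture probe + magnetometer + LiDAR unit + anemometer tops out at 298.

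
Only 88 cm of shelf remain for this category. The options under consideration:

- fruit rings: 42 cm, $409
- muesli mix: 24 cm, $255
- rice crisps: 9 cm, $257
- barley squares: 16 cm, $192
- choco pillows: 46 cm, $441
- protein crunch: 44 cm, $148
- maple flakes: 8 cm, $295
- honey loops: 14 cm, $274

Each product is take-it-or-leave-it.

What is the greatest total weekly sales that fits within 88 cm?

1273

Muesli mix + rice crisps + barley squares + maple flakes + honey loops uses 71 of the 88 cm and totals 1273.
An exhaustive check of the 256 subsets confirms 1273.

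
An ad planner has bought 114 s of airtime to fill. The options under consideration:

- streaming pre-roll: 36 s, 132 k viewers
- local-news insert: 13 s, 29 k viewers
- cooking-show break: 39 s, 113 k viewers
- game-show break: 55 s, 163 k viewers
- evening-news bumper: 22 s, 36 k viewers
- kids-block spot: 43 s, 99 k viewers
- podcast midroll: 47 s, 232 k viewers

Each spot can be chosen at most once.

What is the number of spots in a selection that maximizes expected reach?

3

Optimal total is 400.
streaming pre-roll + evening-news bumper + podcast midroll hits 400 at 105 s.
All optima have 3 spots.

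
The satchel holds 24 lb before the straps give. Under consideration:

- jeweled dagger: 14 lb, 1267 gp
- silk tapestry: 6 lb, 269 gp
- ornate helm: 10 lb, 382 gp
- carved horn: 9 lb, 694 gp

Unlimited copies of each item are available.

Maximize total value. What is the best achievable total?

Jeweled dagger + carved horn uses 23 of the 24 lb and totals 1961.
Every other selection either busts 24 lb or fails to beat 1961.

1961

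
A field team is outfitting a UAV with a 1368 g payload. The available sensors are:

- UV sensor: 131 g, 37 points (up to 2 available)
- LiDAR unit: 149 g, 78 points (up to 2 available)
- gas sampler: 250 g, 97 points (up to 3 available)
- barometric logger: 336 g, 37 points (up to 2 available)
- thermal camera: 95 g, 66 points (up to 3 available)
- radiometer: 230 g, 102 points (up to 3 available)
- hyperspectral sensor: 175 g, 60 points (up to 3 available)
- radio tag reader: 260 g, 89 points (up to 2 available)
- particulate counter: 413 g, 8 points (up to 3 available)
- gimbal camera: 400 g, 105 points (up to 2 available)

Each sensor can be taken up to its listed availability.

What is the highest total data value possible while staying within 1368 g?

660

The ratio ordering already packs tightly: 2×LiDAR unit + 3×thermal camera + 3×radiometer, 1273 g, 660.
No other feasible combination exceeds 660.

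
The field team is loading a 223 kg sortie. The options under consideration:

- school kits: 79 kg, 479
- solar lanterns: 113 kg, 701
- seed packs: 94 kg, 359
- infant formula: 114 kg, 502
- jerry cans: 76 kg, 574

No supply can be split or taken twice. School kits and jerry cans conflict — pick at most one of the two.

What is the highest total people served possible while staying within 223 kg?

Solar lanterns + jerry cans uses 189 of the 223 kg and totals 1275.
No other feasible combination exceeds 1275.

1275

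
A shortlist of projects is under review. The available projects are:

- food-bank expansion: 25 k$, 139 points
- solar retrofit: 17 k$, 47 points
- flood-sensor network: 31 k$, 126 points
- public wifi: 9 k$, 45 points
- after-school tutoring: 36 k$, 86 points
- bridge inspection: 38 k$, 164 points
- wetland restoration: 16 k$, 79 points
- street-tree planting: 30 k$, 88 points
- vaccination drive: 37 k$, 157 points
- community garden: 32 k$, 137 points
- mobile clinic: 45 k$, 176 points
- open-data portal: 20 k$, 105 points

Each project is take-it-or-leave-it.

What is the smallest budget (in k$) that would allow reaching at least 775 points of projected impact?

168

Minimise k$ subject to total projected impact ≥ 775.
Taking food-bank expansion + bridge inspection + wetland restoration + vaccination drive + community garden + open-data portal gives 781 (≥ 775) for 168 k$.
No combination under 168 k$ hits 775.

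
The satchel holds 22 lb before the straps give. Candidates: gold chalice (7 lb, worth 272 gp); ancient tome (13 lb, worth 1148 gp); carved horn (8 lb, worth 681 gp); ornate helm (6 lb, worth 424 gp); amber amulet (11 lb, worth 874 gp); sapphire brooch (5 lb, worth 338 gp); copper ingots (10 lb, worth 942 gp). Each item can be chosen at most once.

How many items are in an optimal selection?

2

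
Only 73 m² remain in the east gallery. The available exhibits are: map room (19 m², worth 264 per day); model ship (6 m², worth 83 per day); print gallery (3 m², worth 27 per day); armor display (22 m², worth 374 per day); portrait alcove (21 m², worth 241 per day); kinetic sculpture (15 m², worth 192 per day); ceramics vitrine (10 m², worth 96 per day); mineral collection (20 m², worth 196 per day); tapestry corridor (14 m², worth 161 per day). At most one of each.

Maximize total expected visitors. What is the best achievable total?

1018

Ranking by ratio (expected visitors/m²): armor display 17.00, map room 13.89, model ship 13.83.
Greedy by ratio would take map room + model ship + armor display + kinetic sculpture + ceramics vitrine: 72 m² used, total 1009.
The 16 m² tied up in model ship and ceramics vitrine is better spent on print gallery + tapestry corridor — total rises to 1018 (73 m²).
That's the maximum — no swap from here does better than 1018.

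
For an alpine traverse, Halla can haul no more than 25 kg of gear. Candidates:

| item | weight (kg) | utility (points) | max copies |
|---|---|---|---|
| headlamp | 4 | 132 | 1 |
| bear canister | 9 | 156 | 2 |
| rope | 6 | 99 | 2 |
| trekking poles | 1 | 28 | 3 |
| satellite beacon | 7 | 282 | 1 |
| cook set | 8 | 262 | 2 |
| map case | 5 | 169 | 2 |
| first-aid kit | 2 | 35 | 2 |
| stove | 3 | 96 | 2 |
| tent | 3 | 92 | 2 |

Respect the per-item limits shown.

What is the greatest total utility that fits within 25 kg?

882

Greedy by ratio would take headlamp + trekking poles + satellite beacon + 2×map case + stove: 25 kg used, total 876.
The 8 kg tied up in headlamp and trekking poles and stove is better spent on cook set — total rises to 882 (25 kg).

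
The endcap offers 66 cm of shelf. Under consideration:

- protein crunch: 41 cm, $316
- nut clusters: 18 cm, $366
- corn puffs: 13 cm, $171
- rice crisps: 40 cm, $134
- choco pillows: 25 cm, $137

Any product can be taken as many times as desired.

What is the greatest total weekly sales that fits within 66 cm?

Taking 3×nut clusters: 54 cm used, 1098 in weekly sales.
No other feasible combination exceeds 1098.

1098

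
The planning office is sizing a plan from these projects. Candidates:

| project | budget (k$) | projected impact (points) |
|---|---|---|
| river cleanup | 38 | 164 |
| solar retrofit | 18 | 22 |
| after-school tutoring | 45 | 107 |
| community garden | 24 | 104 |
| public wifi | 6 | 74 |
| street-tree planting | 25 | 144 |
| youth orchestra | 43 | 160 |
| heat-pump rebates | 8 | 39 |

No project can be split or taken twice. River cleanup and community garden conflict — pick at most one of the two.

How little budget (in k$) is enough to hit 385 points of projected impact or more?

Need the lightest bundle worth ≥ 385.
river cleanup + public wifi + street-tree planting + heat-pump rebates reaches 421 using 77 k$.
Any bundle with less than 77 k$ falls short of 385.

77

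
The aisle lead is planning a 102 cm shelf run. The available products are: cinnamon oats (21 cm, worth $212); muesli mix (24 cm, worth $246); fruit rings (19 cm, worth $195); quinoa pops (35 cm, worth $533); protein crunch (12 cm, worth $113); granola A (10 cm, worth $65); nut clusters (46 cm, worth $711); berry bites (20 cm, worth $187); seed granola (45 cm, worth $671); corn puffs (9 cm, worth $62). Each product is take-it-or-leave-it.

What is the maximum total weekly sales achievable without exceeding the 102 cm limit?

Density check — nut clusters 15.46, quinoa pops 15.23, seed granola 14.91 are the best per cm.
Greedy by ratio would take fruit rings + quinoa pops + nut clusters: 100 cm used, total 1439.
Dropping fruit rings frees 19 cm; slotting in cinnamon oats (21 cm) lifts the total to 1456 at 102 cm.
Next best is granola A + nut clusters + seed granola at 1447 (101 cm) — short by 9.

1456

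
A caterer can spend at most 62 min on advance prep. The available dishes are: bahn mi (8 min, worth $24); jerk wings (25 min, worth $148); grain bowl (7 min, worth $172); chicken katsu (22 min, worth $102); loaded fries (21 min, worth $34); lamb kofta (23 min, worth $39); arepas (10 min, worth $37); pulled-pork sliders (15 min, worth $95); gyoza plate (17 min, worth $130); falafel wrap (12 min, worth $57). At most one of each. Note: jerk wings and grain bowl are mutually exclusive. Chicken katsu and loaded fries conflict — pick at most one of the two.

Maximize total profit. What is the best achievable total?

Taking the top-ratio dishes first gives grain bowl + arepas + pulled-pork sliders + gyoza plate + falafel wrap for 491 (61 min).
Replace arepas and falafel wrap with chicken katsu: the trade gains 8 net, giving 499 at 61 min.
The spare 1 min is too small for any remaining dish, and no feasible exchange beats 499.

499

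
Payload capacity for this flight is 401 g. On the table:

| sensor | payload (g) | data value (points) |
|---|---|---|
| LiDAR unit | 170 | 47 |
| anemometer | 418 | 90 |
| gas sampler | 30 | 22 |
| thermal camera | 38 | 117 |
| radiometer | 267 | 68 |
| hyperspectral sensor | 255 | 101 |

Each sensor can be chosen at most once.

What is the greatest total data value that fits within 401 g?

Density check — thermal camera 3.08, gas sampler 0.73, hyperspectral sensor 0.40 are the best per g.
Taking gas sampler + thermal camera + hyperspectral sensor: 323 g used, 240 in data value.

240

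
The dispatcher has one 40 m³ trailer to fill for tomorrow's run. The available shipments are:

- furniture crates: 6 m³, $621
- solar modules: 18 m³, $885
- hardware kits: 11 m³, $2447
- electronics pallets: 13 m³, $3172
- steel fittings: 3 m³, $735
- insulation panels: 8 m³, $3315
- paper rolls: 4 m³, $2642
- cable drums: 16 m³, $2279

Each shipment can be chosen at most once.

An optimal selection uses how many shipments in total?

Best achievable revenue is 12311.
hardware kits + electronics pallets + steel fittings + insulation panels + paper rolls hits 12311 at 39 m³.
All optima have 5 shipments.

5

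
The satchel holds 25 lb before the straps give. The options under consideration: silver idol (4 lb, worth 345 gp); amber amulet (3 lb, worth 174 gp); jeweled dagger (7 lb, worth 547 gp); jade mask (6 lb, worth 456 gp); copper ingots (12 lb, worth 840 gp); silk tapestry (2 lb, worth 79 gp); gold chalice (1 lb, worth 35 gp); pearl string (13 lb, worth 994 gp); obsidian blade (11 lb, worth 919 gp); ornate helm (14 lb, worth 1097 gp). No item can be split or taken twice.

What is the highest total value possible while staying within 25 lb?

2016

Greedy by ratio would take silver idol + amber amulet + jeweled dagger + obsidian blade: 25 lb used, total 1985.
The 14 lb tied up in silver idol and amber amulet and jeweled dagger is better spent on ornate helm — total rises to 2016 (25 lb).
Next best is silver idol + jeweled dagger + ornate helm at 1989 (25 lb) — short by 27.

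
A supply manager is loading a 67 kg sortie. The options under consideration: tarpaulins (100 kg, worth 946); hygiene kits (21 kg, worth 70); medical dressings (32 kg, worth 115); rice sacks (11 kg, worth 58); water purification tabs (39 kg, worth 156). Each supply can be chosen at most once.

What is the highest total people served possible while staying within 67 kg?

243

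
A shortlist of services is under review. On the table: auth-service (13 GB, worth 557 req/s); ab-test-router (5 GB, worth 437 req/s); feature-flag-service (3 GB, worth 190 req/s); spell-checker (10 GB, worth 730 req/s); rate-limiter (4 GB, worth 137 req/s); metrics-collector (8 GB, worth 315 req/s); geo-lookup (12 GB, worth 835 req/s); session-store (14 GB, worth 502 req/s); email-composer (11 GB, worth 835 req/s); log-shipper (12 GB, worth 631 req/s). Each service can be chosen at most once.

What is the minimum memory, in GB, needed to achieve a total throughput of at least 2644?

Look for the lowest-memory combination reaching 2644.
ab-test-router + spell-checker + geo-lookup + email-composer: 2837 throughput at 38 GB.
Below 38 GB the best achievable stays under 2644.

38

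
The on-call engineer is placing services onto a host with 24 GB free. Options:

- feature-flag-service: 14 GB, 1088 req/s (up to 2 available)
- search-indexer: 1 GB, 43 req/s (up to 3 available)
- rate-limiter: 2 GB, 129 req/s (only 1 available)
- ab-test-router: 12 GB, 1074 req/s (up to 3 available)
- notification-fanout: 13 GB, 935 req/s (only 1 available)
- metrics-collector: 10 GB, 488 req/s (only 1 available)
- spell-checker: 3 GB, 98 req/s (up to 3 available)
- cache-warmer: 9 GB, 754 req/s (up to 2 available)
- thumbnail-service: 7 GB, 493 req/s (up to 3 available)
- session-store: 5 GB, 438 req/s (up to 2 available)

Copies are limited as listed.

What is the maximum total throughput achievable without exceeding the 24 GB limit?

2148

The ratio ordering already packs tightly: 2×ab-test-router, 24 GB, 2148.
That's the maximum — no swap from here does better than 2148.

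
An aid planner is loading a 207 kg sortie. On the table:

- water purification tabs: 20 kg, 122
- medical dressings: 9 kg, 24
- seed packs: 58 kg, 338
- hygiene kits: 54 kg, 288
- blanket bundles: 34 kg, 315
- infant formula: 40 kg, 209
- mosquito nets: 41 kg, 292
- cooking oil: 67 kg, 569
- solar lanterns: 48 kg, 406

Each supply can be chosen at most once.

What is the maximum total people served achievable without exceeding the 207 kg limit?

1628

Density check — blanket bundles 9.26, cooking oil 8.49, solar lanterns 8.46 are the best per kg.
Filling by ratio: medical dressings + blanket bundles + mosquito nets + cooking oil + solar lanterns for 1606, with 8 kg left unused.
Dropping medical dressings and mosquito nets frees 50 kg; slotting in seed packs (58 kg) lifts the total to 1628 at 207 kg.
An exhaustive check of the 512 subsets confirms 1628.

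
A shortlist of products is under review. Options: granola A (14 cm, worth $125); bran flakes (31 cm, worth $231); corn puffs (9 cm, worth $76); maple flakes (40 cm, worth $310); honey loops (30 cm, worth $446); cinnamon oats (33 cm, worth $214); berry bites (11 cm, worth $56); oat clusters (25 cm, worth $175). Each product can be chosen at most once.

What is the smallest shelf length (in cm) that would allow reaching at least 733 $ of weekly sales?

69

Need the lightest bundle worth ≥ 733.
granola A + honey loops + oat clusters: 746 weekly sales at 69 cm.
Any bundle with less than 69 cm falls short of 733.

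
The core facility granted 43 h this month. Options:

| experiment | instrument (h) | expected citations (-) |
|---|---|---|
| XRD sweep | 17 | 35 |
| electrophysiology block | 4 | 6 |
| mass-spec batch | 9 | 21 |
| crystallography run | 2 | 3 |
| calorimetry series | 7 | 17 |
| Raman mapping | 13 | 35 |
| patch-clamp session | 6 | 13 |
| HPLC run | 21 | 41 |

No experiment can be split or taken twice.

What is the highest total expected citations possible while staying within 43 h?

100

Density check — Raman mapping 2.69, calorimetry series 2.43, mass-spec batch 2.33 are the best per h.
Greedy by ratio would take electrophysiology block + mass-spec batch + crystallography run + calorimetry series + Raman mapping + patch-clamp session: 41 h used, total 95.
Replace electrophysiology block and mass-spec batch and crystallography run with XRD sweep: the trade gains 5 net, giving 100 at 43 h.
The closest alternative, XRD sweep + electrophysiology block + mass-spec batch + Raman mapping, reaches only 97.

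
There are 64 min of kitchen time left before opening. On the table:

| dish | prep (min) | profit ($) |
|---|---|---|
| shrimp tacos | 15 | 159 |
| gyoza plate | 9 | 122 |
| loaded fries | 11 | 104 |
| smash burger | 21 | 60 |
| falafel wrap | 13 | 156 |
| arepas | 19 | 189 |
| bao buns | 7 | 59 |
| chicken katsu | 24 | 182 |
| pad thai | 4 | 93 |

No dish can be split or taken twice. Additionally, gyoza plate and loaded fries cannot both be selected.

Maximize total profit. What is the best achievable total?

719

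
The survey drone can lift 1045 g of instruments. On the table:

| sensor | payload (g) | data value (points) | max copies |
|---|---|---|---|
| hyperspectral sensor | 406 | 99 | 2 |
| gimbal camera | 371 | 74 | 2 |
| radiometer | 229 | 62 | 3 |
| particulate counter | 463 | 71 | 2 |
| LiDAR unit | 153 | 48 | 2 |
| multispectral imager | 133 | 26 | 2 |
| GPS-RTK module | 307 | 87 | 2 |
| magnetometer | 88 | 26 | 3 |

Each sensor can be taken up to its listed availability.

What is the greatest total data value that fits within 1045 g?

300

Ranking by ratio (data value/g): LiDAR unit 0.31, magnetometer 0.30, GPS-RTK module 0.28, radiometer 0.27.
Filling by ratio: 2×LiDAR unit + multispectral imager + GPS-RTK module + 3×magnetometer for 287, with 35 g left unused.
Replace LiDAR unit and multispectral imager with GPS-RTK module: the trade gains 13 net, giving 300 at 1031 g.
No other feasible combination exceeds 300.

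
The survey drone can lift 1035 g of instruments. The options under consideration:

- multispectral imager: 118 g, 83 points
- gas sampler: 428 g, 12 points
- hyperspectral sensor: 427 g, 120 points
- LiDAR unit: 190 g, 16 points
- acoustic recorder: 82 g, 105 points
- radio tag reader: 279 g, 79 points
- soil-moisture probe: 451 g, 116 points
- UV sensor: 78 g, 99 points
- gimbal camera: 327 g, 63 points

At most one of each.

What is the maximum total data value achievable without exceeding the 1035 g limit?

486

Taking multispectral imager + hyperspectral sensor + acoustic recorder + radio tag reader + UV sensor: 984 g used, 486 in data value.
Runner-up multispectral imager + acoustic recorder + radio tag reader + soil-moisture probe + UV sensor tops out at 482.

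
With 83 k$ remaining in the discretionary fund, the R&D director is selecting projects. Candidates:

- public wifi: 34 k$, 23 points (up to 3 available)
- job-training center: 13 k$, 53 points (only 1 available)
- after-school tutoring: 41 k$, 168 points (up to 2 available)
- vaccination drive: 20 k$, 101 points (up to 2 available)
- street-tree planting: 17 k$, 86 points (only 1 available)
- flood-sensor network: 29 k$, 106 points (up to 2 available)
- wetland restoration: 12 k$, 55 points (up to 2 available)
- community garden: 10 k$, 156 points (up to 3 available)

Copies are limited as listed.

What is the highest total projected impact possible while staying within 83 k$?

725

Density check — community garden 15.60, street-tree planting 5.06, vaccination drive 5.05 are the best per k$.
Filling by ratio: vaccination drive + street-tree planting + wetland restoration + 3×community garden for 710, with 4 k$ left unused.
Replace street-tree planting with vaccination drive: the trade gains 15 net, giving 725 at 82 k$.
No other feasible combination exceeds 725.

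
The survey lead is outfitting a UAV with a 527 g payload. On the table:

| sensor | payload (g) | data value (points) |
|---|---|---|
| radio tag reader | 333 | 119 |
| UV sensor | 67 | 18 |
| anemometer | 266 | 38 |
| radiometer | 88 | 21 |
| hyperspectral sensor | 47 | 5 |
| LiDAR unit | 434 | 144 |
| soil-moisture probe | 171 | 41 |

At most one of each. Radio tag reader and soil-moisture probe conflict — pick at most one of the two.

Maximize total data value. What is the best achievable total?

165

Density check — radio tag reader 0.36, LiDAR unit 0.33, UV sensor 0.27 are the best per g.
A density-first pass picks radio tag reader + UV sensor + radiometer — 158 at 488 g.
The 400 g tied up in radio tag reader and UV sensor is better spent on LiDAR unit — total rises to 165 (522 g).
Runner-up UV sensor + LiDAR unit tops out at 162.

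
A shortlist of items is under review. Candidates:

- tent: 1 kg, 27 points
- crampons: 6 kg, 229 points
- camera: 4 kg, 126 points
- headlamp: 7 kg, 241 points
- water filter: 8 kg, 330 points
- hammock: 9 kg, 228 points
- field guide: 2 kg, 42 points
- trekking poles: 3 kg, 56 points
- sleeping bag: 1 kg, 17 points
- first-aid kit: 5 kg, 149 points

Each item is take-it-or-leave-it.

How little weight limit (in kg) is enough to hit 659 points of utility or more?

Minimise kg subject to total utility ≥ 659.
crampons + camera + water filter reaches 685 using 18 kg.
Any bundle with less than 18 kg falls short of 659.

18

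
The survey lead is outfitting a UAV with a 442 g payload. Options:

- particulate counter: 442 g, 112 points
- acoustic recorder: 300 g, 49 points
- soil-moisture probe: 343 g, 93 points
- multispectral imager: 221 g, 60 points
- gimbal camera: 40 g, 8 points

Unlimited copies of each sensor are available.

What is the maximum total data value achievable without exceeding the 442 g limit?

120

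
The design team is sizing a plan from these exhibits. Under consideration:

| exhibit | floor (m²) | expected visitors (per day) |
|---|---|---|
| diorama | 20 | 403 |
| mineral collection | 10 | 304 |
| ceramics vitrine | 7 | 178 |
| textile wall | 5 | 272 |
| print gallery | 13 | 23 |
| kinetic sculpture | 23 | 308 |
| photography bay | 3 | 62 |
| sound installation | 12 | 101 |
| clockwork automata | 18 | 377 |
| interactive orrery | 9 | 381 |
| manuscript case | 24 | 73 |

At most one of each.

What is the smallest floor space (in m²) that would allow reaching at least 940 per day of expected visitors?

24

Need the lightest bundle worth ≥ 940.
mineral collection + textile wall + interactive orrery: 957 expected visitors at 24 m².
Below 24 m² the best achievable stays under 940.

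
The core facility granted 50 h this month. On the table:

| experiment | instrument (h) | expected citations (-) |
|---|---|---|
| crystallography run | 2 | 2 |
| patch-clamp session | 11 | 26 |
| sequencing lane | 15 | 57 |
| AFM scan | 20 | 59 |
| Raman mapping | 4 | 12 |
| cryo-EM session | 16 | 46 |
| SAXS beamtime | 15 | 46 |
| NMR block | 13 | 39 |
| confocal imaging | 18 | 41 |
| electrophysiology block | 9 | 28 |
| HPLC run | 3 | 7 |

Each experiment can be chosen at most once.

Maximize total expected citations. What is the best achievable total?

Filling by ratio: crystallography run + sequencing lane + Raman mapping + SAXS beamtime + electrophysiology block + HPLC run for 152, with 2 h left unused.
Using the slack differently, sequencing lane + AFM scan + SAXS beamtime comes to 162 at 50 h.
Every other selection either busts 50 h or fails to beat 162.

162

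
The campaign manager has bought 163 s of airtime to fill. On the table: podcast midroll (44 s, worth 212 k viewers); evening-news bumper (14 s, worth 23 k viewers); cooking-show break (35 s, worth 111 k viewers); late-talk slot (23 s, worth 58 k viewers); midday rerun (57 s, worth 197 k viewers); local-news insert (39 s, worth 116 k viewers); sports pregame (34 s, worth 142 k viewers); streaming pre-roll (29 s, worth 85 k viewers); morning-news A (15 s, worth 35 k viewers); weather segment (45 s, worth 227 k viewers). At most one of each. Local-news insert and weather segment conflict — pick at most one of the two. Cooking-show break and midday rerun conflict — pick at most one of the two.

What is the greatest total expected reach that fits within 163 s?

692

Podcast midroll + cooking-show break + sports pregame + weather segment uses 158 of the 163 s and totals 692.
Runner-up podcast midroll + late-talk slot + sports pregame + morning-news A + weather segment tops out at 674.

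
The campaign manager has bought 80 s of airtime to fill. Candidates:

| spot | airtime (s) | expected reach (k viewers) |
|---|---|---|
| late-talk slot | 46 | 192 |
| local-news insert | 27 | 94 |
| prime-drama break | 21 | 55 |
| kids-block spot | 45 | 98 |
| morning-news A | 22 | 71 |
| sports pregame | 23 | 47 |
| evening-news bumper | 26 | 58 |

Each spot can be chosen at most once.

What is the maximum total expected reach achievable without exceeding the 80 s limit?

Taking late-talk slot + local-news insert: 73 s used, 286 in expected reach.
The spare 7 s is too small for any remaining spot, and no exchange beats 286.

286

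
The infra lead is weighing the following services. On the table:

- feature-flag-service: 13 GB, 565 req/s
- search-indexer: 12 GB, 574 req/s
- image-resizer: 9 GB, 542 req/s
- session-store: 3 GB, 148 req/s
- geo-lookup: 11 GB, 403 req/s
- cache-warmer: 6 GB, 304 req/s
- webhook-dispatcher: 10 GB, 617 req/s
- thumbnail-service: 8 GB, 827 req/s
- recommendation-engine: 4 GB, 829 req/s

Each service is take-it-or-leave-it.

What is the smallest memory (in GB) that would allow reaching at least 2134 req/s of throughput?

21

Look for the lowest-memory combination reaching 2134.
image-resizer + thumbnail-service + recommendation-engine: 2198 throughput at 21 GB.
Below 21 GB the best achievable stays under 2134.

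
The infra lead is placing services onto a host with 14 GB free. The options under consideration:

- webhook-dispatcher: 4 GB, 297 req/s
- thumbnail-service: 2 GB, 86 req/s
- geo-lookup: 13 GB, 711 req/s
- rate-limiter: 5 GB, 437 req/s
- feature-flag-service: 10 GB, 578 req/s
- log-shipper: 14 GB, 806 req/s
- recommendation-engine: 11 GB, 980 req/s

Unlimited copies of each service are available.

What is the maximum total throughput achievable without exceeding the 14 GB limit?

By throughput per GB: recommendation-engine 89.09, rate-limiter 87.40, webhook-dispatcher 74.25 lead.
Greedy by ratio would take thumbnail-service + recommendation-engine: 13 GB used, total 1066.
The 13 GB tied up in thumbnail-service and recommendation-engine is better spent on webhook-dispatcher + 2×rate-limiter — total rises to 1171 (14 GB).
That's the maximum — no swap from here does better than 1171.

1171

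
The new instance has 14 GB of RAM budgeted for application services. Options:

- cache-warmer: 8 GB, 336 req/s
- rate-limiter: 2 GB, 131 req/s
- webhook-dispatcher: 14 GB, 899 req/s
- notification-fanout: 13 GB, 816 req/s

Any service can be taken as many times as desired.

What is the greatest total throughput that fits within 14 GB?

917

Taking 7×rate-limiter: 14 GB used, 917 in throughput.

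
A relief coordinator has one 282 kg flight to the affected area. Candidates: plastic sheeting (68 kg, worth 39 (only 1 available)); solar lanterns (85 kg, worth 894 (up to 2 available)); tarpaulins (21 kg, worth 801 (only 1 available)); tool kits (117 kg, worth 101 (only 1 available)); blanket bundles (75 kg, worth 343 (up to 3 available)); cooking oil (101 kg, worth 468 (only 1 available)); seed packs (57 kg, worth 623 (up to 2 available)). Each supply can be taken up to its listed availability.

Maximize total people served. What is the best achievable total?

3212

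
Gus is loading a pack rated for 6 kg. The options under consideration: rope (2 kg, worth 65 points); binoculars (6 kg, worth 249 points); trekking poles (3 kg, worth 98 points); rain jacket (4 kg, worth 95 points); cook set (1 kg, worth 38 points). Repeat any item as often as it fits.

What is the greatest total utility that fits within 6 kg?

Ranking by ratio (utility/kg): binoculars 41.50, cook set 38.00, trekking poles 32.67, rope 32.50.
Taking binoculars: 6 kg used, 249 in utility.
Nothing else within 6 kg beats 249.

249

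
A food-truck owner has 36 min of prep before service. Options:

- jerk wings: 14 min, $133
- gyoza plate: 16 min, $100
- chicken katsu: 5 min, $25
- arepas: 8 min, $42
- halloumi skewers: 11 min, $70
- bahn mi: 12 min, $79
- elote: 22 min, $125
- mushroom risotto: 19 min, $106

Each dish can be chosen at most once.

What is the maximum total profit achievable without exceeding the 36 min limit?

Taking the top-ratio dishes first gives jerk wings + arepas + bahn mi for 254 (34 min).
The 20 min tied up in arepas and bahn mi is better spent on gyoza plate + chicken katsu — total rises to 258 (35 min).
Nothing else within 36 min beats 258.

258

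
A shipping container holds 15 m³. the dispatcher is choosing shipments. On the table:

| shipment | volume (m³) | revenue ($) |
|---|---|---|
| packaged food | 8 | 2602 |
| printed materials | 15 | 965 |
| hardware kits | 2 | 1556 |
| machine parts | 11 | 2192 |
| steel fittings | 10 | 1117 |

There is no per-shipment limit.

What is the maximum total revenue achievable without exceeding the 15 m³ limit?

10892

Ranking by ratio (revenue/m³): hardware kits 778.00, packaged food 325.25, machine parts 199.27.
Best packing: 7×hardware kits — 14 m³, 10892 total.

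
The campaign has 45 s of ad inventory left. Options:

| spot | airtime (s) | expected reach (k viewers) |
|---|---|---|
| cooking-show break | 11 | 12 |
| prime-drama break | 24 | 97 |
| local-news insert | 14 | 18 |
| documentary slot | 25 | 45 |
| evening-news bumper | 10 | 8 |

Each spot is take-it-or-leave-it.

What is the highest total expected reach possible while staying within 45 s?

117

Filling by ratio: prime-drama break + local-news insert for 115, with 7 s left unused.
The 14 s tied up in local-news insert is better spent on cooking-show break + evening-news bumper — total rises to 117 (45 s).
No other feasible combination exceeds 117.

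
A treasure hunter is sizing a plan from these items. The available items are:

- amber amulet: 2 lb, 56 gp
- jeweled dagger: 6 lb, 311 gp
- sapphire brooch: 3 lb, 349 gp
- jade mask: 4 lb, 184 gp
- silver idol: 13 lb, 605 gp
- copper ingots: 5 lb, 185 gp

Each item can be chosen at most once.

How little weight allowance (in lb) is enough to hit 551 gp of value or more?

9

Need the lightest bundle worth ≥ 551.
Taking jeweled dagger + sapphire brooch gives 660 (≥ 551) for 9 lb.
No combination under 9 lb hits 551.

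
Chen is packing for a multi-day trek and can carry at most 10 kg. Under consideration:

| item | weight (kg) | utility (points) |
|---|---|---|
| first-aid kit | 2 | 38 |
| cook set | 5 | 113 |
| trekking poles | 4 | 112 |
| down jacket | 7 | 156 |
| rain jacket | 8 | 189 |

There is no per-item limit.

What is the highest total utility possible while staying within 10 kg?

Best packing: first-aid kit + 2×trekking poles — 10 kg, 262 total.

262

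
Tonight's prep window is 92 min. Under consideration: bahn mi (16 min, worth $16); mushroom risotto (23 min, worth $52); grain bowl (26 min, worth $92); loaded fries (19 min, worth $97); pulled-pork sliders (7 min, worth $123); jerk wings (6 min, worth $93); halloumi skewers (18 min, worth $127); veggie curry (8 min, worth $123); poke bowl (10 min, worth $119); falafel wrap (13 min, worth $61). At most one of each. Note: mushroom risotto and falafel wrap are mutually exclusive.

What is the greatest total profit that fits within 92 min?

The ratio ordering already packs tightly: loaded fries + pulled-pork sliders + jerk wings + halloumi skewers + veggie curry + poke bowl + falafel wrap, 81 min, 743.
The closest alternative, grain bowl + pulled-pork sliders + jerk wings + halloumi skewers + veggie curry + poke bowl + falafel wrap, reaches only 738.

743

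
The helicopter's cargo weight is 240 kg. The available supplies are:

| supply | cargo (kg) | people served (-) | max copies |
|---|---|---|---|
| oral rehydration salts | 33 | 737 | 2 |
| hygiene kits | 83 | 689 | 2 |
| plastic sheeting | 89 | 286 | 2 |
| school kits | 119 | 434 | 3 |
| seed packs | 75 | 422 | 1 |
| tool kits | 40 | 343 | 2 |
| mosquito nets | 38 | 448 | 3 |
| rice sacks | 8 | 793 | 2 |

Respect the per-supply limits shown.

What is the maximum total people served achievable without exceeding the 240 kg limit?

4747

Ranking by ratio (people served/kg): rice sacks 99.12, oral rehydration salts 22.33, mosquito nets 11.79, tool kits 8.57.
2×oral rehydration salts + tool kits + 3×mosquito nets + 2×rice sacks uses 236 of the 240 kg and totals 4747.
No other feasible combination exceeds 4747.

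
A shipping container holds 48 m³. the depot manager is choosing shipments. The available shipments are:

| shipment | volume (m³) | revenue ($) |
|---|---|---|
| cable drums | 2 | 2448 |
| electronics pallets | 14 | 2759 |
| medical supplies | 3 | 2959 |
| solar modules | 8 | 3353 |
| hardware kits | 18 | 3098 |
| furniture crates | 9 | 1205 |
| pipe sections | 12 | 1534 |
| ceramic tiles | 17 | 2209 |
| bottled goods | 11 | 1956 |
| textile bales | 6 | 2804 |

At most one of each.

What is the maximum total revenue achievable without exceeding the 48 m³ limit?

Ranking by ratio (revenue/m³): cable drums 1224.00, medical supplies 986.33, textile bales 467.33, solar modules 419.12.
Taking the top-ratio shipments first gives cable drums + electronics pallets + medical supplies + solar modules + bottled goods + textile bales for 16279 (44 m³).
Dropping electronics pallets frees 14 m³; slotting in hardware kits (18 m³) lifts the total to 16618 at 48 m³.

16618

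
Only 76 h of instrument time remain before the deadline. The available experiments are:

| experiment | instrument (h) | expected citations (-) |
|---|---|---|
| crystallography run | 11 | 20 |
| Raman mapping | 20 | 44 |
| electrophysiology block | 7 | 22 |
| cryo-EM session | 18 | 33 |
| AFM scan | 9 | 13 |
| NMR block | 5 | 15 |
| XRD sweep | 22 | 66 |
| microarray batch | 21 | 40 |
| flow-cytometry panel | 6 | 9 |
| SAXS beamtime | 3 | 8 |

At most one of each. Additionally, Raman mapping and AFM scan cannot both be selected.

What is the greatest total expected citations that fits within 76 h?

Raman mapping + electrophysiology block + cryo-EM session + NMR block + XRD sweep + SAXS beamtime uses 75 of the 76 h and totals 188.

188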